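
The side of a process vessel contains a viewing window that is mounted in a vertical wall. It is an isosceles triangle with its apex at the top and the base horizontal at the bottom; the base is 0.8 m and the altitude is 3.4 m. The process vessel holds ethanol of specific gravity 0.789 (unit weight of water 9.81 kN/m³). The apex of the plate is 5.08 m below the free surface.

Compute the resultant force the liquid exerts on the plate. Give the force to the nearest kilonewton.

F ≈ 77 kN

γ = 0.789 × 9.81 = 7.74009 kN/m³.
With the apex up, the centroid sits 2h/3 = 2 × 3.4/3 = 2.26667 m below the apex, so the centroid depth is h_c = 5.08 + 2.26667 = 7.34667 m.
A = ½ × 0.8 × 3.4 = 1.36 m².
Resultant F = γ·h_c·A = 7.74009 × 7.34667 × 1.36 = 77.3349 kN.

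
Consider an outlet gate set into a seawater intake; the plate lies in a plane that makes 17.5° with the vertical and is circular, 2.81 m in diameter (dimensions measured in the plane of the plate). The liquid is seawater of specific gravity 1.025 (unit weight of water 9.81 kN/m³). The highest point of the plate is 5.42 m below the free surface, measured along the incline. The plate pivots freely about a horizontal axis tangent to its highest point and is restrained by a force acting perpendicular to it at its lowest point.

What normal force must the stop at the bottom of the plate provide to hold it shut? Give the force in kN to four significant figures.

γ = 1.025 × 9.81 = 10.05525 kN/m³.
The plate makes 17.5° with the vertical, i.e. θ = 90° − 17.5° = 72.5° to the horizontal. Measuring y along the incline from the free-surface line, vertical depth h = y·sinθ with sinθ = 0.953717.
The centroid is at the centre, 1.405 m below the top of the plate, so y_c = 5.42 + 1.405 = 6.825 m and h_c = 6.825 × 0.953717 = 6.50912 m.
A = π(1.405)² = 6.20158 m².
Resultant F = γ·h_c·A = 10.05525 × 6.50912 × 6.20158 = 405.899 kN.
I_c = πr⁴/4 = π × 1.405⁴/4 = 3.06052 m⁴.
Centre of pressure: y_p = y_c + I_c/(y_c·A) = 6.825 + 3.06052/(6.825 × 6.20158) = 6.825 + 0.0723086 = 6.89731 m along the plane.
The resultant acts 1.405 + 0.0723086 = 1.47731 m (along the plate) below the hinge at the top edge, so the moment about the hinge is M = F × 1.47731 = 405.899 × 1.47731 = 599.639 kN·m.
A normal force at the bottom, 2.81 m from the hinge, must supply this moment: P = 599.639/2.81 = 213.395 kN.

P ≈ 213.4 kN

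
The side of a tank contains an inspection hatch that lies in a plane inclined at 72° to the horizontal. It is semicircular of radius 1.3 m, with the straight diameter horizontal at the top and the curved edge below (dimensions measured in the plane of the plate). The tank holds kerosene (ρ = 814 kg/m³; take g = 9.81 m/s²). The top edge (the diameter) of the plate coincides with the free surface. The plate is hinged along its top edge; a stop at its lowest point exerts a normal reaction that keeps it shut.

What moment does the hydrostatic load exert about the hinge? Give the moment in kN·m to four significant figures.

γ = ρg = 814 × 9.81 / 1000 = 7.98534 kN/m³.
Let θ = 72° be the plate's angle to the horizontal; measure y along the incline from where the plane meets the free surface. Vertical depth h = y·sinθ with sinθ = 0.951057.
The centroid of a semicircle lies 4r/(3π) = 0.551737 m from the diameter, here below the top edge, so y_c = 0.551737 m and h_c = 0.551737 × 0.951057 = 0.524733 m.
A = πr²/2 = π × 1.3²/2 = 2.65465 m².
Resultant F = γ·h_c·A = 7.98534 × 0.524733 × 2.65465 = 11.1234 kN.
I_c = (π/8 − 8/(9π))·r⁴ = 0.109757 × 1.3⁴ = 0.313477 m⁴.
Centre of pressure: y_p = y_c + I_c/(y_c·A) = 0.551737 + 0.313477/(0.551737 × 2.65465) = 0.551737 + 0.214026 = 0.765763 m along the plane.
The resultant acts 0.551737 + 0.214026 = 0.765763 m (along the plate) below the hinge at the top edge, so the moment about the hinge is M = F × 0.765763 = 11.1234 × 0.765763 = 8.51789 kN·m.

M ≈ 8.518 kN·m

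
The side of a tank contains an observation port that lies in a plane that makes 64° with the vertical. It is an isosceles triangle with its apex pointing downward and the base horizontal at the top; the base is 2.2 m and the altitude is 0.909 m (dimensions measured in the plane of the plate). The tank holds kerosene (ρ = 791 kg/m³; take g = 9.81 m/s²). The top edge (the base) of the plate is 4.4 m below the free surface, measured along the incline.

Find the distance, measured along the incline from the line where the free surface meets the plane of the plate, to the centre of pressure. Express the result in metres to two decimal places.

y_p = 4.71 m

γ = ρg = 791 × 9.81 / 1000 = 7.75971 kN/m³.
The plate makes 64° with the vertical, i.e. θ = 90° − 64° = 26° to the horizontal. Measuring y along the incline from the free-surface line, vertical depth h = y·sinθ with sinθ = 0.438371.
With the apex down, the centroid sits h/3 = 0.909/3 = 0.303 m below the base (the top edge), so y_c = 4.4 + 0.303 = 4.703 m and h_c = 4.703 × 0.438371 = 2.06166 m.
A = ½ × 2.2 × 0.909 = 0.9999 m².
Resultant F = γ·h_c·A = 7.75971 × 2.06166 × 0.9999 = 15.9963 kN.
I_c = b·h³/36 = 2.2 × 0.909³/36 = 0.0458999 m⁴.
Centre of pressure: y_p = y_c + I_c/(y_c·A) = 4.703 + 0.0458999/(4.703 × 0.9999) = 4.703 + 0.00976068 = 4.71276 m along the plane.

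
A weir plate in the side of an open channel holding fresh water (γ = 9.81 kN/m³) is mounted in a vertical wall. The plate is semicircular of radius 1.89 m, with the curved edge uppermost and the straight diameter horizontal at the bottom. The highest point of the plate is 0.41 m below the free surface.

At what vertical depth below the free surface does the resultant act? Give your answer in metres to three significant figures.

h_p = 1.66 m

γ = 9.81 kN/m³.
The centroid lies 4r/(3π) = 0.802141 m above the diameter, so r − 4r/(3π) = 1.89 − 0.802141 = 1.08786 m below the topmost point, so the centroid depth is h_c = 0.41 + 1.08786 = 1.49786 m.
A = πr²/2 = π × 1.89²/2 = 5.61104 m².
Resultant F = γ·h_c·A = 9.81 × 1.49786 × 5.61104 = 82.4487 kN.
I_c = (π/8 − 8/(9π))·r⁴ = 0.109757 × 1.89⁴ = 1.40049 m⁴.
Centre of pressure: y_p = y_c + I_c/(y_c·A) = 1.49786 + 1.40049/(1.49786 × 5.61104) = 1.49786 + 0.166635 = 1.6645 m along the plane.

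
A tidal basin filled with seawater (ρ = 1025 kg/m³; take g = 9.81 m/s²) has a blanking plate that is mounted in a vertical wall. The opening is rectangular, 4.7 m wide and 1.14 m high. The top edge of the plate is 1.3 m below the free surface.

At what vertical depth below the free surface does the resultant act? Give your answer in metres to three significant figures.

h_p = 1.93 m

γ = ρg = 1025 × 9.81 / 1000 = 10.05525 kN/m³.
The centroid lies 1.14/2 = 0.57 m below the top edge, so the centroid depth is h_c = 1.3 + 0.57 = 1.87 m.
A = 4.7 × 1.14 = 5.358 m².
Resultant F = γ·h_c·A = 10.05525 × 1.87 × 5.358 = 100.748 kN.
I_c = b·h³/12 = 4.7 × 1.14³/12 = 0.580271 m⁴.
Centre of pressure: y_p = y_c + I_c/(y_c·A) = 1.87 + 0.580271/(1.87 × 5.358) = 1.87 + 0.0579144 = 1.92791 m along the plane.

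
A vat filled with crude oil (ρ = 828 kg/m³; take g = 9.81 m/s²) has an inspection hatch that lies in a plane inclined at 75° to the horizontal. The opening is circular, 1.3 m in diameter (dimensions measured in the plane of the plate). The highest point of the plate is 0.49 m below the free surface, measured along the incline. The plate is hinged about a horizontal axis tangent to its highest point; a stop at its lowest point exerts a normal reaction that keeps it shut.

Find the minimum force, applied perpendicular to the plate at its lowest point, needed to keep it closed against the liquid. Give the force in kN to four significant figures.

γ = ρg = 828 × 9.81 / 1000 = 8.12268 kN/m³.
Let θ = 75° be the plate's angle to the horizontal; measure y along the incline from where the plane meets the free surface. Vertical depth h = y·sinθ with sinθ = 0.965926.
The centroid is at the centre, 0.65 m below the top of the plate, so y_c = 0.49 + 0.65 = 1.14 m and h_c = 1.14 × 0.965926 = 1.10116 m.
A = π(0.65)² = 1.32732 m².
Resultant F = γ·h_c·A = 8.12268 × 1.10116 × 1.32732 = 11.872 kN.
I_c = πr⁴/4 = π × 0.65⁴/4 = 0.140198 m⁴.
Centre of pressure: y_p = y_c + I_c/(y_c·A) = 1.14 + 0.140198/(1.14 × 1.32732) = 1.14 + 0.0926534 = 1.23265 m along the plane.
The resultant acts 0.65 + 0.0926534 = 0.742653 m (along the plate) below the hinge at the top edge, so the moment about the hinge is M = F × 0.742653 = 11.872 × 0.742653 = 8.81678 kN·m.
A normal force at the bottom, 1.3 m from the hinge, must supply this moment: P = 8.81678/1.3 = 6.78214 kN.

P ≈ 6.782 kN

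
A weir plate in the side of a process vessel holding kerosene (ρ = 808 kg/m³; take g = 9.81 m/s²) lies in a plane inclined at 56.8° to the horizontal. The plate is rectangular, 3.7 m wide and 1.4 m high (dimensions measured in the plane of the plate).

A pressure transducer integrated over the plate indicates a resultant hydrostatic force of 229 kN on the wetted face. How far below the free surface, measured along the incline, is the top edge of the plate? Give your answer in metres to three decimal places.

γ = ρg = 808 × 9.81 / 1000 = 7.92648 kN/m³.
A = 3.7 × 1.4 = 5.18 m².
From F = γ·h_c·A, the centroid depth is h_c = 229/(7.92648 × 5.18) = 5.57732 m.
Let θ = 56.8° be the plate's angle to the horizontal; measure y along the incline from where the plane meets the free surface. Vertical depth h = y·sinθ with sinθ = 0.836764.
Along the incline, y_c = h_c/sinθ = 5.57732/0.836764 = 6.66534 m.
The centroid lies 1.4/2 = 0.7 m below the top edge, so the top edge sits at y_top = 6.66534 − 0.7 = 5.96534 m along the incline.

y_top ≈ 5.965 m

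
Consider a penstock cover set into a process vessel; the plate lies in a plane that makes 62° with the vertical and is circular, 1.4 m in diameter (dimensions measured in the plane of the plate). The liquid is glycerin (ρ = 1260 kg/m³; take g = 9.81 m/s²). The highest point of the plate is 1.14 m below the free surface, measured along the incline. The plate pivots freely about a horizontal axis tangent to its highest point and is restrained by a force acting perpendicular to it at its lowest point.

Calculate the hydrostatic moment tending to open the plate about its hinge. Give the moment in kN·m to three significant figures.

γ = ρg = 1260 × 9.81 / 1000 = 12.3606 kN/m³.
The plate makes 62° with the vertical, i.e. θ = 90° − 62° = 28° to the horizontal. Measuring y along the incline from the free-surface line, vertical depth h = y·sinθ with sinθ = 0.469472.
The centroid is at the centre, 0.7 m below the top of the plate, so y_c = 1.14 + 0.7 = 1.84 m and h_c = 1.84 × 0.469472 = 0.863828 m.
A = π(0.7)² = 1.53938 m².
Resultant F = γ·h_c·A = 12.3606 × 0.863828 × 1.53938 = 16.4366 kN.
I_c = πr⁴/4 = π × 0.7⁴/4 = 0.188574 m⁴.
Centre of pressure: y_p = y_c + I_c/(y_c·A) = 1.84 + 0.188574/(1.84 × 1.53938) = 1.84 + 0.0665761 = 1.90658 m along the plane.
The resultant acts 0.7 + 0.0665761 = 0.766576 m (along the plate) below the hinge at the top edge, so the moment about the hinge is M = F × 0.766576 = 16.4366 × 0.766576 = 12.5999 kN·m.

M ≈ 12.6 kN·m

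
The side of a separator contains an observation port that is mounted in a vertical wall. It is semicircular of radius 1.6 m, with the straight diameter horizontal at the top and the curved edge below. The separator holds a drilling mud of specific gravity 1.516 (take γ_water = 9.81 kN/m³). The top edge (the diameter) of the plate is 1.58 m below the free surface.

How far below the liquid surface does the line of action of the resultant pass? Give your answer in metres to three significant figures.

γ = 1.516 × 9.81 = 14.87196 kN/m³.
The centroid of a semicircle lies 4r/(3π) = 0.679061 m from the diameter, here below the top edge, so the centroid depth is h_c = 1.58 + 0.679061 = 2.25906 m.
A = πr²/2 = π × 1.6²/2 = 4.02124 m².
Resultant F = γ·h_c·A = 14.87196 × 2.25906 × 4.02124 = 135.1 kN.
I_c = (π/8 − 8/(9π))·r⁴ = 0.109757 × 1.6⁴ = 0.719303 m⁴.
Centre of pressure: y_p = y_c + I_c/(y_c·A) = 2.25906 + 0.719303/(2.25906 × 4.02124) = 2.25906 + 0.0791816 = 2.33824 m along the plane.

h_p = 2.34 m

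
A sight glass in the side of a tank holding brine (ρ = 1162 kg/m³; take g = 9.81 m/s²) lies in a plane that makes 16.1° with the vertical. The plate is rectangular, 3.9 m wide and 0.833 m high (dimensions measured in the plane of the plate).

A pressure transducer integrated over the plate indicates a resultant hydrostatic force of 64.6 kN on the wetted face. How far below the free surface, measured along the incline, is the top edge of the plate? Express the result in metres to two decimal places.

y_top ≈ 1.40 m

γ = ρg = 1162 × 9.81 / 1000 = 11.39922 kN/m³.
A = 3.9 × 0.833 = 3.2487 m².
From F = γ·h_c·A, the centroid depth is h_c = 64.6/(11.39922 × 3.2487) = 1.74441 m.
The plate makes 16.1° with the vertical, i.e. θ = 90° − 16.1° = 73.9° to the horizontal. Measuring y along the incline from the free-surface line, vertical depth h = y·sinθ with sinθ = 0.960779.
Along the incline, y_c = h_c/sinθ = 1.74441/0.960779 = 1.81562 m.
The centroid lies 0.833/2 = 0.4165 m below the top edge, so the top edge sits at y_top = 1.81562 − 0.4165 = 1.39912 m along the incline.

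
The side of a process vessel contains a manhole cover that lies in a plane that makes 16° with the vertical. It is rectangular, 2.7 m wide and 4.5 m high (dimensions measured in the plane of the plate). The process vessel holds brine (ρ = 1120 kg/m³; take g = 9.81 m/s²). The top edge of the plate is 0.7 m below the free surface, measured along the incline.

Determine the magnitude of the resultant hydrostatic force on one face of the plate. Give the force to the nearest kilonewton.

F ≈ 379 kN

γ = ρg = 1120 × 9.81 / 1000 = 10.9872 kN/m³.
The plate makes 16° with the vertical, i.e. θ = 90° − 16° = 74° to the horizontal. Measuring y along the incline from the free-surface line, vertical depth h = y·sinθ with sinθ = 0.961262.
The centroid lies 4.5/2 = 2.25 m below the top edge, so y_c = 0.7 + 2.25 = 2.95 m and h_c = 2.95 × 0.961262 = 2.83572 m.
A = 2.7 × 4.5 = 12.15 m².
Resultant F = γ·h_c·A = 10.9872 × 2.83572 × 12.15 = 378.553 kN.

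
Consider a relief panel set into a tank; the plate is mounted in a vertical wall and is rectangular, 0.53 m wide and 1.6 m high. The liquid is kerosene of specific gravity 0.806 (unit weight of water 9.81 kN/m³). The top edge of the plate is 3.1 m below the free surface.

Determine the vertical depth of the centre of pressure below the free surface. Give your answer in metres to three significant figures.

γ = 0.806 × 9.81 = 7.90686 kN/m³.
The centroid lies 1.6/2 = 0.8 m below the top edge, so the centroid depth is h_c = 3.1 + 0.8 = 3.9 m.
A = 0.53 × 1.6 = 0.848 m².
Resultant F = γ·h_c·A = 7.90686 × 3.9 × 0.848 = 26.1496 kN.
I_c = b·h³/12 = 0.53 × 1.6³/12 = 0.180907 m⁴.
Centre of pressure: y_p = y_c + I_c/(y_c·A) = 3.9 + 0.180907/(3.9 × 0.848) = 3.9 + 0.054701 = 3.9547 m along the plane.

h_p = 3.95 m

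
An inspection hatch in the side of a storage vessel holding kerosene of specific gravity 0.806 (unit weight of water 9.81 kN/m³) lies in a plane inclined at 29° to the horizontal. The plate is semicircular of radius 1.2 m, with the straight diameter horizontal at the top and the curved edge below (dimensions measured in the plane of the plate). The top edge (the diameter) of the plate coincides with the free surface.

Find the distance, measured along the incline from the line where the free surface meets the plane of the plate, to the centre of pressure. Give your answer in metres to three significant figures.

y_p = 0.707 m

γ = 0.806 × 9.81 = 7.90686 kN/m³.
Let θ = 29° be the plate's angle to the horizontal; measure y along the incline from where the plane meets the free surface. Vertical depth h = y·sinθ with sinθ = 0.484810.
The centroid of a semicircle lies 4r/(3π) = 0.509296 m from the diameter, here below the top edge, so y_c = 0.509296 m and h_c = 0.509296 × 0.484810 = 0.246912 m.
A = πr²/2 = π × 1.2²/2 = 2.26195 m².
Resultant F = γ·h_c·A = 7.90686 × 0.246912 × 2.26195 = 4.416 kN.
I_c = (π/8 − 8/(9π))·r⁴ = 0.109757 × 1.2⁴ = 0.227592 m⁴.
Centre of pressure: y_p = y_c + I_c/(y_c·A) = 0.509296 + 0.227592/(0.509296 × 2.26195) = 0.509296 + 0.197562 = 0.706858 m along the plane.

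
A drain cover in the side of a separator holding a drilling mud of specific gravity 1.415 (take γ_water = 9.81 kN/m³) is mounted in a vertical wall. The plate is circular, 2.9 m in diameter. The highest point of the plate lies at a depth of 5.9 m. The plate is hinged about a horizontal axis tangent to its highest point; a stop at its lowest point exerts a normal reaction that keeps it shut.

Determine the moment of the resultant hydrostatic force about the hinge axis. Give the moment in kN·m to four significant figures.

M ≈ 1025 kN·m

γ = 1.415 × 9.81 = 13.88115 kN/m³.
The centroid is at the centre, 1.45 m below the top of the plate, so the centroid depth is h_c = 5.9 + 1.45 = 7.35 m.
A = π(1.45)² = 6.6052 m².
Resultant F = γ·h_c·A = 13.88115 × 7.35 × 6.6052 = 673.905 kN.
I_c = πr⁴/4 = π × 1.45⁴/4 = 3.47186 m⁴.
Centre of pressure: y_p = y_c + I_c/(y_c·A) = 7.35 + 3.47186/(7.35 × 6.6052) = 7.35 + 0.0715136 = 7.42151 m along the plane.
The resultant acts 1.45 + 0.0715136 = 1.52151 m (along the plate) below the hinge at the top edge, so the moment about the hinge is M = F × 1.52151 = 673.905 × 1.52151 = 1025.35 kN·m.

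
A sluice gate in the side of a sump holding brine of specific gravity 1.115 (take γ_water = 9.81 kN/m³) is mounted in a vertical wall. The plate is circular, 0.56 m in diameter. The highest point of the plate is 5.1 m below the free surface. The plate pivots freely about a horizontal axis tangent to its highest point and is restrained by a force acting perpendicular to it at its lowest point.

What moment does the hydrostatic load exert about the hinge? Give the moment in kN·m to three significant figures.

γ = 1.115 × 9.81 = 10.93815 kN/m³.
The centroid is at the centre, 0.28 m below the top of the plate, so the centroid depth is h_c = 5.1 + 0.28 = 5.38 m.
A = π(0.28)² = 0.246301 m².
Resultant F = γ·h_c·A = 10.93815 × 5.38 × 0.246301 = 14.4941 kN.
I_c = πr⁴/4 = π × 0.28⁴/4 = 0.0048275 m⁴.
Centre of pressure: y_p = y_c + I_c/(y_c·A) = 5.38 + 0.0048275/(5.38 × 0.246301) = 5.38 + 0.00364312 = 5.38364 m along the plane.
The resultant acts 0.28 + 0.00364312 = 0.283643 m (along the plate) below the hinge at the top edge, so the moment about the hinge is M = F × 0.283643 = 14.4941 × 0.283643 = 4.11115 kN·m.

M ≈ 4.11 kN·m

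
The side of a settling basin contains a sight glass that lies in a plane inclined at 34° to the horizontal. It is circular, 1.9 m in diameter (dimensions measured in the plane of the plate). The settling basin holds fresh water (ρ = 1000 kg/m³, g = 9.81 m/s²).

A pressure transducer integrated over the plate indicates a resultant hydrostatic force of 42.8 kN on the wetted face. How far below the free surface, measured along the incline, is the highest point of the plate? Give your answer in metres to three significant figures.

y_top ≈ 1.80 m

γ = ρg = 1000 × 9.81 = 9810 N/m³ = 9.81 kN/m³.
A = π(0.95)² = 2.83529 m².
From F = γ·h_c·A, the centroid depth is h_c = 42.8/(9.81 × 2.83529) = 1.53878 m.
Let θ = 34° be the plate's angle to the horizontal; measure y along the incline from where the plane meets the free surface. Vertical depth h = y·sinθ with sinθ = 0.559193.
Along the incline, y_c = h_c/sinθ = 1.53878/0.559193 = 2.75179 m.
The centroid is at the centre, 0.95 m below the top of the plate, so the highest point sits at y_top = 2.75179 − 0.95 = 1.80179 m along the incline.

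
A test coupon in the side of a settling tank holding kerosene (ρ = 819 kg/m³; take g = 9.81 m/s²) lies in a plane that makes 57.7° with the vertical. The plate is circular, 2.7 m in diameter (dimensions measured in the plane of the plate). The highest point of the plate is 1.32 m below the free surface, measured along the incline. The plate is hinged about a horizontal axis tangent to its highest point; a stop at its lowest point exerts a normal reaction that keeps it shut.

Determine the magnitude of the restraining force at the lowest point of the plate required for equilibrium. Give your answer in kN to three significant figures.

P ≈ 37.0 kN

γ = ρg = 819 × 9.81 / 1000 = 8.03439 kN/m³.
The plate makes 57.7° with the vertical, i.e. θ = 90° − 57.7° = 32.3° to the horizontal. Measuring y along the incline from the free-surface line, vertical depth h = y·sinθ with sinθ = 0.534352.
The centroid is at the centre, 1.35 m below the top of the plate, so y_c = 1.32 + 1.35 = 2.67 m and h_c = 2.67 × 0.534352 = 1.42672 m.
A = π(1.35)² = 5.72555 m².
Resultant F = γ·h_c·A = 8.03439 × 1.42672 × 5.72555 = 65.631 kN.
I_c = πr⁴/4 = π × 1.35⁴/4 = 2.6087 m⁴.
Centre of pressure: y_p = y_c + I_c/(y_c·A) = 2.67 + 2.6087/(2.67 × 5.72555) = 2.67 + 0.170646 = 2.84065 m along the plane.
The resultant acts 1.35 + 0.170646 = 1.52065 m (along the plate) below the hinge at the top edge, so the moment about the hinge is M = F × 1.52065 = 65.631 × 1.52065 = 99.8018 kN·m.
A normal force at the bottom, 2.7 m from the hinge, must supply this moment: P = 99.8018/2.7 = 36.9636 kN.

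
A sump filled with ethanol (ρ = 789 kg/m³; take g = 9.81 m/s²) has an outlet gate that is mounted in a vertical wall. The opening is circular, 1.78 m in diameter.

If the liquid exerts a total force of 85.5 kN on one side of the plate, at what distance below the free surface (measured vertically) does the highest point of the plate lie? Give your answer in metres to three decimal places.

γ = ρg = 789 × 9.81 / 1000 = 7.74009 kN/m³.
A = π(0.89)² = 2.48846 m².
From F = γ·h_c·A, the centroid depth is h_c = 85.5/(7.74009 × 2.48846) = 4.43904 m.
The centroid is at the centre, 0.89 m below the top of the plate, so the highest point sits at h_top = 4.43904 − 0.89 = 3.54904 m below the surface.

d_top ≈ 3.549 m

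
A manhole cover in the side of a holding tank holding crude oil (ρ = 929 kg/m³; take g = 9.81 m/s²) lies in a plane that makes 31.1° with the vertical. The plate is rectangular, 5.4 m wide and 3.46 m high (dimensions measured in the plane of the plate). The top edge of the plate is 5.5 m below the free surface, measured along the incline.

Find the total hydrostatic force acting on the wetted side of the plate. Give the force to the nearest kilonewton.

γ = ρg = 929 × 9.81 / 1000 = 9.11349 kN/m³.
The plate makes 31.1° with the vertical, i.e. θ = 90° − 31.1° = 58.9° to the horizontal. Measuring y along the incline from the free-surface line, vertical depth h = y·sinθ with sinθ = 0.856267.
The centroid lies 3.46/2 = 1.73 m below the top edge, so y_c = 5.5 + 1.73 = 7.23 m and h_c = 7.23 × 0.856267 = 6.19081 m.
A = 5.4 × 3.46 = 18.684 m².
Resultant F = γ·h_c·A = 9.11349 × 6.19081 × 18.684 = 1054.15 kN.

F ≈ 1054 kN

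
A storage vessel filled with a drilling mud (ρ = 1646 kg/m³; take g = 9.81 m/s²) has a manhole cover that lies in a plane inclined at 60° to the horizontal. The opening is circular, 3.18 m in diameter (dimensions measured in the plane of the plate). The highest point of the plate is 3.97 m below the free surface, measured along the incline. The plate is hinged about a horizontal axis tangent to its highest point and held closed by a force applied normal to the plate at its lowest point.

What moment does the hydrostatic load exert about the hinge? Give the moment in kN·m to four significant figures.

γ = ρg = 1646 × 9.81 / 1000 = 16.14726 kN/m³.
Let θ = 60° be the plate's angle to the horizontal; measure y along the incline from where the plane meets the free surface. Vertical depth h = y·sinθ with sinθ = 0.866025.
The centroid is at the centre, 1.59 m below the top of the plate, so y_c = 3.97 + 1.59 = 5.56 m and h_c = 5.56 × 0.866025 = 4.8151 m.
A = π(1.59)² = 7.94226 m².
Resultant F = γ·h_c·A = 16.14726 × 4.8151 × 7.94226 = 617.516 kN.
I_c = πr⁴/4 = π × 1.59⁴/4 = 5.01971 m⁴.
Centre of pressure: y_p = y_c + I_c/(y_c·A) = 5.56 + 5.01971/(5.56 × 7.94226) = 5.56 + 0.113674 = 5.67367 m along the plane.
The resultant acts 1.59 + 0.113674 = 1.70367 m (along the plate) below the hinge at the top edge, so the moment about the hinge is M = F × 1.70367 = 617.516 × 1.70367 = 1052.04 kN·m.

M ≈ 1052 kN·m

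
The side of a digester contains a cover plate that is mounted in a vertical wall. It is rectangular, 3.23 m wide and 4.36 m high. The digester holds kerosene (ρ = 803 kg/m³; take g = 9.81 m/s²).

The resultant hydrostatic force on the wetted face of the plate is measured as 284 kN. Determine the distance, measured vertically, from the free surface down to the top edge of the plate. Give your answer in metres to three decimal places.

γ = ρg = 803 × 9.81 / 1000 = 7.87743 kN/m³.
A = 3.23 × 4.36 = 14.0828 m².
From F = γ·h_c·A, the centroid depth is h_c = 284/(7.87743 × 14.0828) = 2.56003 m.
The centroid lies 4.36/2 = 2.18 m below the top edge, so the top edge sits at h_top = 2.56003 − 2.18 = 0.38003 m below the surface.

d_top ≈ 0.380 m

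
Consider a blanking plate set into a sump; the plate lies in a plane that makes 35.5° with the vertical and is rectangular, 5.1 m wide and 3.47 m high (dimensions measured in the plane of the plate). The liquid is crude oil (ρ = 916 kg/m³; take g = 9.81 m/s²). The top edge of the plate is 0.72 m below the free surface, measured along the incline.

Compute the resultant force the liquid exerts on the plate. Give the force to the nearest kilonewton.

γ = ρg = 916 × 9.81 / 1000 = 8.98596 kN/m³.
The plate makes 35.5° with the vertical, i.e. θ = 90° − 35.5° = 54.5° to the horizontal. Measuring y along the incline from the free-surface line, vertical depth h = y·sinθ with sinθ = 0.814116.
The centroid lies 3.47/2 = 1.735 m below the top edge, so y_c = 0.72 + 1.735 = 2.455 m and h_c = 2.455 × 0.814116 = 1.99865 m.
A = 5.1 × 3.47 = 17.697 m².
Resultant F = γ·h_c·A = 8.98596 × 1.99865 × 17.697 = 317.834 kN.

F ≈ 318 kN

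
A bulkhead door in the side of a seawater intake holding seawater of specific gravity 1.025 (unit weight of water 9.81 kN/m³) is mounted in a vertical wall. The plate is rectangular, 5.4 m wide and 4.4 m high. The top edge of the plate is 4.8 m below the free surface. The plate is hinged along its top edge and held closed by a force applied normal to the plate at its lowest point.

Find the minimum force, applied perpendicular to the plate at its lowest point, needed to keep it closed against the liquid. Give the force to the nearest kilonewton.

γ = 1.025 × 9.81 = 10.05525 kN/m³.
The centroid lies 4.4/2 = 2.2 m below the top edge, so the centroid depth is h_c = 4.8 + 2.2 = 7 m.
A = 5.4 × 4.4 = 23.76 m².
Resultant F = γ·h_c·A = 10.05525 × 7 × 23.76 = 1672.39 kN.
I_c = b·h³/12 = 5.4 × 4.4³/12 = 38.3328 m⁴.
Centre of pressure: y_p = y_c + I_c/(y_c·A) = 7 + 38.3328/(7 × 23.76) = 7 + 0.230476 = 7.23048 m along the plane.
The resultant acts 2.2 + 0.230476 = 2.43048 m (along the plate) below the hinge at the top edge, so the moment about the hinge is M = F × 2.43048 = 1672.39 × 2.43048 = 4064.71 kN·m.
A normal force at the bottom, 4.4 m from the hinge, must supply this moment: P = 4064.71/4.4 = 923.798 kN.

P ≈ 924 kN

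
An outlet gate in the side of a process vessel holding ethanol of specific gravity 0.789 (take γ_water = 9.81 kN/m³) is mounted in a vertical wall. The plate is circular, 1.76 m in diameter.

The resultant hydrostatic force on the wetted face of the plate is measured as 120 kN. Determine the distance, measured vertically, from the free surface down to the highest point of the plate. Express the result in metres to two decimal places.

d_top ≈ 5.49 m

γ = 0.789 × 9.81 = 7.74009 kN/m³.
A = π(0.88)² = 2.43285 m².
From F = γ·h_c·A, the centroid depth is h_c = 120/(7.74009 × 2.43285) = 6.37265 m.
The centroid is at the centre, 0.88 m below the top of the plate, so the highest point sits at h_top = 6.37265 − 0.88 = 5.49265 m below the surface.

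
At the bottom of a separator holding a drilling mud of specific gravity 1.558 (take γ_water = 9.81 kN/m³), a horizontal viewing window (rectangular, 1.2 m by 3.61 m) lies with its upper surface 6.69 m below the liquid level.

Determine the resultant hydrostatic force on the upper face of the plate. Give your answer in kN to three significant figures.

F ≈ 443 kN

γ = 1.558 × 9.81 = 15.28398 kN/m³.
The plate is horizontal, so pressure is uniform at p = γ·h = 15.28398 × 6.69 = 102.25 kN/m².
A = 1.2 × 3.61 = 4.332 m².
F = p·A = 102.25 × 4.332 = 442.947 kN.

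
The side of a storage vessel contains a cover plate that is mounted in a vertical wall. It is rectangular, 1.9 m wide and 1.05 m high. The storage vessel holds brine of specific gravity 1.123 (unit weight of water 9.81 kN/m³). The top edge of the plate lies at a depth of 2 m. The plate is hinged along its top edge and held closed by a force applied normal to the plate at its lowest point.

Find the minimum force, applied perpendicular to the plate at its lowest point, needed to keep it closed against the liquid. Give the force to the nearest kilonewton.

γ = 1.123 × 9.81 = 11.01663 kN/m³.
The centroid lies 1.05/2 = 0.525 m below the top edge, so the centroid depth is h_c = 2 + 0.525 = 2.525 m.
A = 1.9 × 1.05 = 1.995 m².
Resultant F = γ·h_c·A = 11.01663 × 2.525 × 1.995 = 55.4949 kN.
I_c = b·h³/12 = 1.9 × 1.05³/12 = 0.183291 m⁴.
Centre of pressure: y_p = y_c + I_c/(y_c·A) = 2.525 + 0.183291/(2.525 × 1.995) = 2.525 + 0.0363862 = 2.56139 m along the plane.
The resultant acts 0.525 + 0.0363862 = 0.561386 m (along the plate) below the hinge at the top edge, so the moment about the hinge is M = F × 0.561386 = 55.4949 × 0.561386 = 31.1541 kN·m.
A normal force at the bottom, 1.05 m from the hinge, must supply this moment: P = 31.1541/1.05 = 29.6706 kN.

P ≈ 30 kN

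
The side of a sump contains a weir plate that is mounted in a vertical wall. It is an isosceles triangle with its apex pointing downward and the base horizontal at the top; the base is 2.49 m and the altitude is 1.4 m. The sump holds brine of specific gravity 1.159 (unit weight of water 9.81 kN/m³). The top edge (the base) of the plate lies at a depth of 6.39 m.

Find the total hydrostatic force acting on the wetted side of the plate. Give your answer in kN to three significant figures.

γ = 1.159 × 9.81 = 11.36979 kN/m³.
With the apex down, the centroid sits h/3 = 1.4/3 = 0.466667 m below the base (the top edge), so the centroid depth is h_c = 6.39 + 0.466667 = 6.85667 m.
A = ½ × 2.49 × 1.4 = 1.743 m².
Resultant F = γ·h_c·A = 11.36979 × 6.85667 × 1.743 = 135.882 kN.

F ≈ 136 kN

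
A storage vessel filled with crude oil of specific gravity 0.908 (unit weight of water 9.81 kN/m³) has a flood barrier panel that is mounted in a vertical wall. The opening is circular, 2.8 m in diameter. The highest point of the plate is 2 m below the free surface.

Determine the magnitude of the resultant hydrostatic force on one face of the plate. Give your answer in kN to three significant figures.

F ≈ 186 kN

γ = 0.908 × 9.81 = 8.90748 kN/m³.
The centroid is at the centre, 1.4 m below the top of the plate, so the centroid depth is h_c = 2 + 1.4 = 3.4 m.
A = π(1.4)² = 6.15752 m².
Resultant F = γ·h_c·A = 8.90748 × 3.4 × 6.15752 = 186.483 kN.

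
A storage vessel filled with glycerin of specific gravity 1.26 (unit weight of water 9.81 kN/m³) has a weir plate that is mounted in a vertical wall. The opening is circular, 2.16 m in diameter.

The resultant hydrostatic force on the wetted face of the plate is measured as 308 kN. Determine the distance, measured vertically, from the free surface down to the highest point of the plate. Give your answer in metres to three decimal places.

d_top ≈ 5.720 m

γ = 1.26 × 9.81 = 12.3606 kN/m³.
A = π(1.08)² = 3.66435 m².
From F = γ·h_c·A, the centroid depth is h_c = 308/(12.3606 × 3.66435) = 6.80008 m.
The centroid is at the centre, 1.08 m below the top of the plate, so the highest point sits at h_top = 6.80008 − 1.08 = 5.72008 m below the surface.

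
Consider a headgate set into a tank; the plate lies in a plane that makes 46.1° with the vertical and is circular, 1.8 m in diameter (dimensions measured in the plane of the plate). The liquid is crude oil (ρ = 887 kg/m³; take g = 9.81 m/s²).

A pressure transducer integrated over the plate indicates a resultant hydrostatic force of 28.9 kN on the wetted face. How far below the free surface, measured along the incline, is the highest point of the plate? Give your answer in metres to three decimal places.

y_top ≈ 0.982 m

γ = ρg = 887 × 9.81 / 1000 = 8.70147 kN/m³.
A = π(0.9)² = 2.54469 m².
From F = γ·h_c·A, the centroid depth is h_c = 28.9/(8.70147 × 2.54469) = 1.30518 m.
The plate makes 46.1° with the vertical, i.e. θ = 90° − 46.1° = 43.9° to the horizontal. Measuring y along the incline from the free-surface line, vertical depth h = y·sinθ with sinθ = 0.693402.
Along the incline, y_c = h_c/sinθ = 1.30518/0.693402 = 1.88228 m.
The centroid is at the centre, 0.9 m below the top of the plate, so the highest point sits at y_top = 1.88228 − 0.9 = 0.98228 m along the incline.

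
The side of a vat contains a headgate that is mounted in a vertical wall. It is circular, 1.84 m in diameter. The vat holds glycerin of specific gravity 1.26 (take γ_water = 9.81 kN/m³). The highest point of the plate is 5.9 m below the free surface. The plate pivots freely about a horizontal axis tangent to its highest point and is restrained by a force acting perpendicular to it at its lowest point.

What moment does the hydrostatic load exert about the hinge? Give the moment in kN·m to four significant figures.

γ = 1.26 × 9.81 = 12.3606 kN/m³.
The centroid is at the centre, 0.92 m below the top of the plate, so the centroid depth is h_c = 5.9 + 0.92 = 6.82 m.
A = π(0.92)² = 2.65904 m².
Resultant F = γ·h_c·A = 12.3606 × 6.82 × 2.65904 = 224.155 kN.
I_c = πr⁴/4 = π × 0.92⁴/4 = 0.562654 m⁴.
Centre of pressure: y_p = y_c + I_c/(y_c·A) = 6.82 + 0.562654/(6.82 × 2.65904) = 6.82 + 0.0310265 = 6.85103 m along the plane.
The resultant acts 0.92 + 0.0310265 = 0.951026 m (along the plate) below the hinge at the top edge, so the moment about the hinge is M = F × 0.951026 = 224.155 × 0.951026 = 213.177 kN·m.

M ≈ 213.2 kN·m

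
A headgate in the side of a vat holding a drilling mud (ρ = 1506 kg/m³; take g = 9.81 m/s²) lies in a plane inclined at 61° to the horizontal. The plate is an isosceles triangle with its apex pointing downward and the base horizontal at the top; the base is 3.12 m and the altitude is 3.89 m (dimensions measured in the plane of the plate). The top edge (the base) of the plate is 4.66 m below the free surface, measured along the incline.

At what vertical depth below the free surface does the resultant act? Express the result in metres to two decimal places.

γ = ρg = 1506 × 9.81 / 1000 = 14.77386 kN/m³.
Let θ = 61° be the plate's angle to the horizontal; measure y along the incline from where the plane meets the free surface. Vertical depth h = y·sinθ with sinθ = 0.874620.
With the apex down, the centroid sits h/3 = 3.89/3 = 1.29667 m below the base (the top edge), so y_c = 4.66 + 1.29667 = 5.95667 m and h_c = 5.95667 × 0.874620 = 5.20982 m.
A = ½ × 3.12 × 3.89 = 6.0684 m².
Resultant F = γ·h_c·A = 14.77386 × 5.20982 × 6.0684 = 467.08 kN.
I_c = b·h³/36 = 3.12 × 3.89³/36 = 5.10154 m⁴.
Centre of pressure: y_p = y_c + I_c/(y_c·A) = 5.95667 + 5.10154/(5.95667 × 6.0684) = 5.95667 + 0.141131 = 6.0978 m along the plane.
Vertically, h_p = y_p·sinθ = 6.0978 × 0.874620 = 5.33326 m.

h_p = 5.33 m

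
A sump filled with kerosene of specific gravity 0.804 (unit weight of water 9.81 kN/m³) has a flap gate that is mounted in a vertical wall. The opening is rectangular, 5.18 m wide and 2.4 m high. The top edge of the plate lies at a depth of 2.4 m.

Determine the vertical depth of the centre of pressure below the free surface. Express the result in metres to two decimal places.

γ = 0.804 × 9.81 = 7.88724 kN/m³.
The centroid lies 2.4/2 = 1.2 m below the top edge, so the centroid depth is h_c = 2.4 + 1.2 = 3.6 m.
A = 5.18 × 2.4 = 12.432 m².
Resultant F = γ·h_c·A = 7.88724 × 3.6 × 12.432 = 352.995 kN.
I_c = b·h³/12 = 5.18 × 2.4³/12 = 5.96736 m⁴.
Centre of pressure: y_p = y_c + I_c/(y_c·A) = 3.6 + 5.96736/(3.6 × 12.432) = 3.6 + 0.133333 = 3.73333 m along the plane.

h_p = 3.73 m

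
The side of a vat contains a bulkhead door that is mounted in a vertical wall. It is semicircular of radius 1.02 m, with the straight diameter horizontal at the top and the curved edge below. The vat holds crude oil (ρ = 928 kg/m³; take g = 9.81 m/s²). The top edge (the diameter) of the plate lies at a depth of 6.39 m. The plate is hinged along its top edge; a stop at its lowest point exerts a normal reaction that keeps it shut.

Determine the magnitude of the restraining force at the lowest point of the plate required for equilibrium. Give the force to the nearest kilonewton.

P ≈ 44 kN

γ = ρg = 928 × 9.81 / 1000 = 9.10368 kN/m³.
The centroid of a semicircle lies 4r/(3π) = 0.432901 m from the diameter, here below the top edge, so the centroid depth is h_c = 6.39 + 0.432901 = 6.8229 m.
A = πr²/2 = π × 1.02²/2 = 1.63426 m².
Resultant F = γ·h_c·A = 9.10368 × 6.8229 × 1.63426 = 101.51 kN.
I_c = (π/8 − 8/(9π))·r⁴ = 0.109757 × 1.02⁴ = 0.118805 m⁴.
Centre of pressure: y_p = y_c + I_c/(y_c·A) = 6.8229 + 0.118805/(6.8229 × 1.63426) = 6.8229 + 0.0106548 = 6.83355 m along the plane.
The resultant acts 0.432901 + 0.0106548 = 0.443556 m (along the plate) below the hinge at the top edge, so the moment about the hinge is M = F × 0.443556 = 101.51 × 0.443556 = 45.0254 kN·m.
A normal force at the bottom, 1.02 m from the hinge, must supply this moment: P = 45.0254/1.02 = 44.1425 kN.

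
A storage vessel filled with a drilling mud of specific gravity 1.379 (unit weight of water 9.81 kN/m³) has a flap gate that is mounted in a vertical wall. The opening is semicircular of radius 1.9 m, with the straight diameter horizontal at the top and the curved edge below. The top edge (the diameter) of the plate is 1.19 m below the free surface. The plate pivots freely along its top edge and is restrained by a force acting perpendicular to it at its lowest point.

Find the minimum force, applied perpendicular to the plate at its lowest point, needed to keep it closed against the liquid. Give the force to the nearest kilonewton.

γ = 1.379 × 9.81 = 13.52799 kN/m³.
The centroid of a semicircle lies 4r/(3π) = 0.806385 m from the diameter, here below the top edge, so the centroid depth is h_c = 1.19 + 0.806385 = 1.99639 m.
A = πr²/2 = π × 1.9²/2 = 5.67057 m².
Resultant F = γ·h_c·A = 13.52799 × 1.99639 × 5.67057 = 153.146 kN.
I_c = (π/8 − 8/(9π))·r⁴ = 0.109757 × 1.9⁴ = 1.43036 m⁴.
Centre of pressure: y_p = y_c + I_c/(y_c·A) = 1.99639 + 1.43036/(1.99639 × 5.67057) = 1.99639 + 0.126349 = 2.12274 m along the plane.
The resultant acts 0.806385 + 0.126349 = 0.932734 m (along the plate) below the hinge at the top edge, so the moment about the hinge is M = F × 0.932734 = 153.146 × 0.932734 = 142.844 kN·m.
A normal force at the bottom, 1.9 m from the hinge, must supply this moment: P = 142.844/1.9 = 75.1811 kN.

P ≈ 75 kN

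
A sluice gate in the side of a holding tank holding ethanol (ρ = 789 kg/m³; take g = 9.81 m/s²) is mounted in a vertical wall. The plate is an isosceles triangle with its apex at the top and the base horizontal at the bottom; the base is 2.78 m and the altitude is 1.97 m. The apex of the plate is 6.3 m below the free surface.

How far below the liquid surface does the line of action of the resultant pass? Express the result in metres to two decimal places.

h_p = 7.64 m

γ = ρg = 789 × 9.81 / 1000 = 7.74009 kN/m³.
With the apex up, the centroid sits 2h/3 = 2 × 1.97/3 = 1.31333 m below the apex, so the centroid depth is h_c = 6.3 + 1.31333 = 7.61333 m.
A = ½ × 2.78 × 1.97 = 2.7383 m².
Resultant F = γ·h_c·A = 7.74009 × 7.61333 × 2.7383 = 161.362 kN.
I_c = b·h³/36 = 2.78 × 1.97³/36 = 0.590393 m⁴.
Centre of pressure: y_p = y_c + I_c/(y_c·A) = 7.61333 + 0.590393/(7.61333 × 2.7383) = 7.61333 + 0.0283195 = 7.64165 m along the plane.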